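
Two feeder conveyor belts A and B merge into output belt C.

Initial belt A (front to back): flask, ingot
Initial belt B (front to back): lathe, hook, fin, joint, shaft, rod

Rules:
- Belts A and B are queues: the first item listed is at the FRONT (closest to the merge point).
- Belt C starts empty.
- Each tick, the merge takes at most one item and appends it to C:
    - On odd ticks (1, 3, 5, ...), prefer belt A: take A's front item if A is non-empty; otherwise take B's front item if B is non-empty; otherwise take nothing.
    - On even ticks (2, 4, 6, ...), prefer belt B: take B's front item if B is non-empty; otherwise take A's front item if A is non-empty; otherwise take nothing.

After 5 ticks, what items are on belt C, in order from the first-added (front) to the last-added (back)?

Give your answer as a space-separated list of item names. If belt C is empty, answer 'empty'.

Tick 1: prefer A, take flask from A; A=[ingot] B=[lathe,hook,fin,joint,shaft,rod] C=[flask]
Tick 2: prefer B, take lathe from B; A=[ingot] B=[hook,fin,joint,shaft,rod] C=[flask,lathe]
Tick 3: prefer A, take ingot from A; A=[-] B=[hook,fin,joint,shaft,rod] C=[flask,lathe,ingot]
Tick 4: prefer B, take hook from B; A=[-] B=[fin,joint,shaft,rod] C=[flask,lathe,ingot,hook]
Tick 5: prefer A, take fin from B; A=[-] B=[joint,shaft,rod] C=[flask,lathe,ingot,hook,fin]

Answer: flask lathe ingot hook fin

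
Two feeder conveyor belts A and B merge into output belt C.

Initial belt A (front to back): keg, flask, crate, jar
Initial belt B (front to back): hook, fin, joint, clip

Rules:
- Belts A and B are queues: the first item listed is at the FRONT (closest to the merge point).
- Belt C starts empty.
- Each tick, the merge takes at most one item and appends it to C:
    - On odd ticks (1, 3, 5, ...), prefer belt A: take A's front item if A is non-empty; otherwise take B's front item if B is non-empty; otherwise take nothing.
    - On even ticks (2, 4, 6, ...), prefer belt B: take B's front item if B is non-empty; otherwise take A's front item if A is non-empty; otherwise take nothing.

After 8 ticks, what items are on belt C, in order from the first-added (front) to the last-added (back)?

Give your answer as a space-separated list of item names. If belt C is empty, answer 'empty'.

Answer: keg hook flask fin crate joint jar clip

Derivation:
Tick 1: prefer A, take keg from A; A=[flask,crate,jar] B=[hook,fin,joint,clip] C=[keg]
Tick 2: prefer B, take hook from B; A=[flask,crate,jar] B=[fin,joint,clip] C=[keg,hook]
Tick 3: prefer A, take flask from A; A=[crate,jar] B=[fin,joint,clip] C=[keg,hook,flask]
Tick 4: prefer B, take fin from B; A=[crate,jar] B=[joint,clip] C=[keg,hook,flask,fin]
Tick 5: prefer A, take crate from A; A=[jar] B=[joint,clip] C=[keg,hook,flask,fin,crate]
Tick 6: prefer B, take joint from B; A=[jar] B=[clip] C=[keg,hook,flask,fin,crate,joint]
Tick 7: prefer A, take jar from A; A=[-] B=[clip] C=[keg,hook,flask,fin,crate,joint,jar]
Tick 8: prefer B, take clip from B; A=[-] B=[-] C=[keg,hook,flask,fin,crate,joint,jar,clip]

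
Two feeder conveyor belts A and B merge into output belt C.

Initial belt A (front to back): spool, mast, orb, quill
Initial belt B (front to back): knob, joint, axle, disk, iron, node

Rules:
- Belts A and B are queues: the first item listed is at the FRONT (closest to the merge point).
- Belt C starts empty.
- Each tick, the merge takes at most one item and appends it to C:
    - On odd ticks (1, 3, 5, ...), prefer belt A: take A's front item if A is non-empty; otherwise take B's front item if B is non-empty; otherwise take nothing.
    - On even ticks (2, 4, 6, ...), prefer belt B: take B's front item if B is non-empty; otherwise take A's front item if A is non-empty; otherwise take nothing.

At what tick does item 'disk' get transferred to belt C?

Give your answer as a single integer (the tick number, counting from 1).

Answer: 8

Derivation:
Tick 1: prefer A, take spool from A; A=[mast,orb,quill] B=[knob,joint,axle,disk,iron,node] C=[spool]
Tick 2: prefer B, take knob from B; A=[mast,orb,quill] B=[joint,axle,disk,iron,node] C=[spool,knob]
Tick 3: prefer A, take mast from A; A=[orb,quill] B=[joint,axle,disk,iron,node] C=[spool,knob,mast]
Tick 4: prefer B, take joint from B; A=[orb,quill] B=[axle,disk,iron,node] C=[spool,knob,mast,joint]
Tick 5: prefer A, take orb from A; A=[quill] B=[axle,disk,iron,node] C=[spool,knob,mast,joint,orb]
Tick 6: prefer B, take axle from B; A=[quill] B=[disk,iron,node] C=[spool,knob,mast,joint,orb,axle]
Tick 7: prefer A, take quill from A; A=[-] B=[disk,iron,node] C=[spool,knob,mast,joint,orb,axle,quill]
Tick 8: prefer B, take disk from B; A=[-] B=[iron,node] C=[spool,knob,mast,joint,orb,axle,quill,disk]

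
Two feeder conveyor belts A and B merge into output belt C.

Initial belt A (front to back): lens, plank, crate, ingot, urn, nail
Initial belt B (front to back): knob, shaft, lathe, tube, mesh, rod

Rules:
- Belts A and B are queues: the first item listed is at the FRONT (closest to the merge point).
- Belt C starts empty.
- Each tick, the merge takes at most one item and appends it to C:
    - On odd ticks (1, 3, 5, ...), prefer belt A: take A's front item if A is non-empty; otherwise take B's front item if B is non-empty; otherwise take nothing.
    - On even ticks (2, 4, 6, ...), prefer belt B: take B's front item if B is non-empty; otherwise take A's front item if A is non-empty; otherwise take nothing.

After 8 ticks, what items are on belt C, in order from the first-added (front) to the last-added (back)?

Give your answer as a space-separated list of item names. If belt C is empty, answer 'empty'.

Answer: lens knob plank shaft crate lathe ingot tube

Derivation:
Tick 1: prefer A, take lens from A; A=[plank,crate,ingot,urn,nail] B=[knob,shaft,lathe,tube,mesh,rod] C=[lens]
Tick 2: prefer B, take knob from B; A=[plank,crate,ingot,urn,nail] B=[shaft,lathe,tube,mesh,rod] C=[lens,knob]
Tick 3: prefer A, take plank from A; A=[crate,ingot,urn,nail] B=[shaft,lathe,tube,mesh,rod] C=[lens,knob,plank]
Tick 4: prefer B, take shaft from B; A=[crate,ingot,urn,nail] B=[lathe,tube,mesh,rod] C=[lens,knob,plank,shaft]
Tick 5: prefer A, take crate from A; A=[ingot,urn,nail] B=[lathe,tube,mesh,rod] C=[lens,knob,plank,shaft,crate]
Tick 6: prefer B, take lathe from B; A=[ingot,urn,nail] B=[tube,mesh,rod] C=[lens,knob,plank,shaft,crate,lathe]
Tick 7: prefer A, take ingot from A; A=[urn,nail] B=[tube,mesh,rod] C=[lens,knob,plank,shaft,crate,lathe,ingot]
Tick 8: prefer B, take tube from B; A=[urn,nail] B=[mesh,rod] C=[lens,knob,plank,shaft,crate,lathe,ingot,tube]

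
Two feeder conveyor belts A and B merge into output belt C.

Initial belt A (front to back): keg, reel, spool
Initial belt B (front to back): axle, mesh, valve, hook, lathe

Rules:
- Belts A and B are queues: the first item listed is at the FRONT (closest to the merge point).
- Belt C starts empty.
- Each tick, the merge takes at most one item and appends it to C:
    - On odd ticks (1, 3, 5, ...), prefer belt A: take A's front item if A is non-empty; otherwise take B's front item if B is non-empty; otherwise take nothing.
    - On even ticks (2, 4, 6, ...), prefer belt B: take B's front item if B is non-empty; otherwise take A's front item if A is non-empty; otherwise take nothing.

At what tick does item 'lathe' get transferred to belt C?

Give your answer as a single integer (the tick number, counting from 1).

Answer: 8

Derivation:
Tick 1: prefer A, take keg from A; A=[reel,spool] B=[axle,mesh,valve,hook,lathe] C=[keg]
Tick 2: prefer B, take axle from B; A=[reel,spool] B=[mesh,valve,hook,lathe] C=[keg,axle]
Tick 3: prefer A, take reel from A; A=[spool] B=[mesh,valve,hook,lathe] C=[keg,axle,reel]
Tick 4: prefer B, take mesh from B; A=[spool] B=[valve,hook,lathe] C=[keg,axle,reel,mesh]
Tick 5: prefer A, take spool from A; A=[-] B=[valve,hook,lathe] C=[keg,axle,reel,mesh,spool]
Tick 6: prefer B, take valve from B; A=[-] B=[hook,lathe] C=[keg,axle,reel,mesh,spool,valve]
Tick 7: prefer A, take hook from B; A=[-] B=[lathe] C=[keg,axle,reel,mesh,spool,valve,hook]
Tick 8: prefer B, take lathe from B; A=[-] B=[-] C=[keg,axle,reel,mesh,spool,valve,hook,lathe]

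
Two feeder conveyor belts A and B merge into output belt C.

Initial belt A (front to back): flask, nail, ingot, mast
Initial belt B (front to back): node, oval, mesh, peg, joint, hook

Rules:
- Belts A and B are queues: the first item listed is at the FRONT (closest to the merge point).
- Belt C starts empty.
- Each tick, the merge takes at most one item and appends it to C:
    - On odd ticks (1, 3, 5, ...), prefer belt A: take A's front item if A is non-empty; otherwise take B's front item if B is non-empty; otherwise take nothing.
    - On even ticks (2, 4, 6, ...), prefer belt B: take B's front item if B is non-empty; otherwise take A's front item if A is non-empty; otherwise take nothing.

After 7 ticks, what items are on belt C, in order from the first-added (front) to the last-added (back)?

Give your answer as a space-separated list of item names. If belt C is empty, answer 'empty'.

Answer: flask node nail oval ingot mesh mast

Derivation:
Tick 1: prefer A, take flask from A; A=[nail,ingot,mast] B=[node,oval,mesh,peg,joint,hook] C=[flask]
Tick 2: prefer B, take node from B; A=[nail,ingot,mast] B=[oval,mesh,peg,joint,hook] C=[flask,node]
Tick 3: prefer A, take nail from A; A=[ingot,mast] B=[oval,mesh,peg,joint,hook] C=[flask,node,nail]
Tick 4: prefer B, take oval from B; A=[ingot,mast] B=[mesh,peg,joint,hook] C=[flask,node,nail,oval]
Tick 5: prefer A, take ingot from A; A=[mast] B=[mesh,peg,joint,hook] C=[flask,node,nail,oval,ingot]
Tick 6: prefer B, take mesh from B; A=[mast] B=[peg,joint,hook] C=[flask,node,nail,oval,ingot,mesh]
Tick 7: prefer A, take mast from A; A=[-] B=[peg,joint,hook] C=[flask,node,nail,oval,ingot,mesh,mast]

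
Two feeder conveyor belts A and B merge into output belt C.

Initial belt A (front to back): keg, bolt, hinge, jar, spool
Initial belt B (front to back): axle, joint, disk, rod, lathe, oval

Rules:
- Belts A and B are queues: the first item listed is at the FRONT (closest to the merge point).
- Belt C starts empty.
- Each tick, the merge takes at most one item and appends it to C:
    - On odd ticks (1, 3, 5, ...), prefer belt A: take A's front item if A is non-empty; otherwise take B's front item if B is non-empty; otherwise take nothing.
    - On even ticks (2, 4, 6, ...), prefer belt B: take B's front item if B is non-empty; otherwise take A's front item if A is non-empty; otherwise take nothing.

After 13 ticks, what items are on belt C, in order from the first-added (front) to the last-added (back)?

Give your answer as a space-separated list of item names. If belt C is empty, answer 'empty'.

Answer: keg axle bolt joint hinge disk jar rod spool lathe oval

Derivation:
Tick 1: prefer A, take keg from A; A=[bolt,hinge,jar,spool] B=[axle,joint,disk,rod,lathe,oval] C=[keg]
Tick 2: prefer B, take axle from B; A=[bolt,hinge,jar,spool] B=[joint,disk,rod,lathe,oval] C=[keg,axle]
Tick 3: prefer A, take bolt from A; A=[hinge,jar,spool] B=[joint,disk,rod,lathe,oval] C=[keg,axle,bolt]
Tick 4: prefer B, take joint from B; A=[hinge,jar,spool] B=[disk,rod,lathe,oval] C=[keg,axle,bolt,joint]
Tick 5: prefer A, take hinge from A; A=[jar,spool] B=[disk,rod,lathe,oval] C=[keg,axle,bolt,joint,hinge]
Tick 6: prefer B, take disk from B; A=[jar,spool] B=[rod,lathe,oval] C=[keg,axle,bolt,joint,hinge,disk]
Tick 7: prefer A, take jar from A; A=[spool] B=[rod,lathe,oval] C=[keg,axle,bolt,joint,hinge,disk,jar]
Tick 8: prefer B, take rod from B; A=[spool] B=[lathe,oval] C=[keg,axle,bolt,joint,hinge,disk,jar,rod]
Tick 9: prefer A, take spool from A; A=[-] B=[lathe,oval] C=[keg,axle,bolt,joint,hinge,disk,jar,rod,spool]
Tick 10: prefer B, take lathe from B; A=[-] B=[oval] C=[keg,axle,bolt,joint,hinge,disk,jar,rod,spool,lathe]
Tick 11: prefer A, take oval from B; A=[-] B=[-] C=[keg,axle,bolt,joint,hinge,disk,jar,rod,spool,lathe,oval]
Tick 12: prefer B, both empty, nothing taken; A=[-] B=[-] C=[keg,axle,bolt,joint,hinge,disk,jar,rod,spool,lathe,oval]
Tick 13: prefer A, both empty, nothing taken; A=[-] B=[-] C=[keg,axle,bolt,joint,hinge,disk,jar,rod,spool,lathe,oval]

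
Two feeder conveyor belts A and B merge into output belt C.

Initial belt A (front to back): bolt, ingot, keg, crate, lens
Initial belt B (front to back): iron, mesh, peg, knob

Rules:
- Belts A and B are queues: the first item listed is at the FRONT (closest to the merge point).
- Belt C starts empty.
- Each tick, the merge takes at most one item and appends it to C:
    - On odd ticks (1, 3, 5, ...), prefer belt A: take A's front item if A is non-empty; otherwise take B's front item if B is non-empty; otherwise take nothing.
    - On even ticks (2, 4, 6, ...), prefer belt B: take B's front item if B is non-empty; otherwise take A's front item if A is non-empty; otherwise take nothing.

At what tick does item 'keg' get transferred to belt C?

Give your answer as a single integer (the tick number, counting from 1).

Answer: 5

Derivation:
Tick 1: prefer A, take bolt from A; A=[ingot,keg,crate,lens] B=[iron,mesh,peg,knob] C=[bolt]
Tick 2: prefer B, take iron from B; A=[ingot,keg,crate,lens] B=[mesh,peg,knob] C=[bolt,iron]
Tick 3: prefer A, take ingot from A; A=[keg,crate,lens] B=[mesh,peg,knob] C=[bolt,iron,ingot]
Tick 4: prefer B, take mesh from B; A=[keg,crate,lens] B=[peg,knob] C=[bolt,iron,ingot,mesh]
Tick 5: prefer A, take keg from A; A=[crate,lens] B=[peg,knob] C=[bolt,iron,ingot,mesh,keg]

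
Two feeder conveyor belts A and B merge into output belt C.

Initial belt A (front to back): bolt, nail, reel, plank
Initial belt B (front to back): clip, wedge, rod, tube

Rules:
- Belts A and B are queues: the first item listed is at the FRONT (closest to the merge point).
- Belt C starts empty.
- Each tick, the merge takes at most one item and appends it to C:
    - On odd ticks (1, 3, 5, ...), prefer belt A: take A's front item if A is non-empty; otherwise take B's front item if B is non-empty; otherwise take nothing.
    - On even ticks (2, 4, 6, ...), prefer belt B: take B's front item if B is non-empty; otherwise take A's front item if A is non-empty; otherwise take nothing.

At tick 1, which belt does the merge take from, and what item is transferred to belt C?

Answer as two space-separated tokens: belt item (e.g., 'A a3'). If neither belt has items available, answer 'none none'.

Answer: A bolt

Derivation:
Tick 1: prefer A, take bolt from A; A=[nail,reel,plank] B=[clip,wedge,rod,tube] C=[bolt]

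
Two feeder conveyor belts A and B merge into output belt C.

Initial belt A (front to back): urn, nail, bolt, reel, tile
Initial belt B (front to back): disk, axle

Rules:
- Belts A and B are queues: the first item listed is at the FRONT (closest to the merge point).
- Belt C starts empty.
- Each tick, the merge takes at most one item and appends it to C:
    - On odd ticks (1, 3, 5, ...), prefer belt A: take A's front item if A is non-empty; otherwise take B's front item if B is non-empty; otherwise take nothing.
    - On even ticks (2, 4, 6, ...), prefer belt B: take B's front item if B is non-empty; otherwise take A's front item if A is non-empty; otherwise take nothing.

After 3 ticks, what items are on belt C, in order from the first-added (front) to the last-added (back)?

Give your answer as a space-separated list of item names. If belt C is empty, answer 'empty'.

Tick 1: prefer A, take urn from A; A=[nail,bolt,reel,tile] B=[disk,axle] C=[urn]
Tick 2: prefer B, take disk from B; A=[nail,bolt,reel,tile] B=[axle] C=[urn,disk]
Tick 3: prefer A, take nail from A; A=[bolt,reel,tile] B=[axle] C=[urn,disk,nail]

Answer: urn disk nail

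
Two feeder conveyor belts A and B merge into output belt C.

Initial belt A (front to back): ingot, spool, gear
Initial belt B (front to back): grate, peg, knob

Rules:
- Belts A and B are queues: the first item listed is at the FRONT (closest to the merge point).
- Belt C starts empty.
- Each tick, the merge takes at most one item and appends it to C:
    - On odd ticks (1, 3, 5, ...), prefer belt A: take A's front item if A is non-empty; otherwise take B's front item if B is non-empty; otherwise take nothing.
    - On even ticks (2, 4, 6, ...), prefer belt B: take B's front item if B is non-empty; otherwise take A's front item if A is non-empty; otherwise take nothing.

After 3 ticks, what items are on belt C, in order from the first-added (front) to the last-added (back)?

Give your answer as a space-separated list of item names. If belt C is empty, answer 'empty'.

Answer: ingot grate spool

Derivation:
Tick 1: prefer A, take ingot from A; A=[spool,gear] B=[grate,peg,knob] C=[ingot]
Tick 2: prefer B, take grate from B; A=[spool,gear] B=[peg,knob] C=[ingot,grate]
Tick 3: prefer A, take spool from A; A=[gear] B=[peg,knob] C=[ingot,grate,spool]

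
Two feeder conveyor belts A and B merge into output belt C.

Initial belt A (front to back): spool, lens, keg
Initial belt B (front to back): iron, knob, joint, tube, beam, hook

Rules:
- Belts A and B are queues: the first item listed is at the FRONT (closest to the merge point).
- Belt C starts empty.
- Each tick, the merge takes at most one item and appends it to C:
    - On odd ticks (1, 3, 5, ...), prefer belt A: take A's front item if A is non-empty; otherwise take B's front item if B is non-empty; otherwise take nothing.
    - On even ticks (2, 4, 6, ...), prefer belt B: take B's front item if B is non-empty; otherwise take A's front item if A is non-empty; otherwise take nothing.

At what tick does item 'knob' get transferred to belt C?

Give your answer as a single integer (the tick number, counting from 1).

Tick 1: prefer A, take spool from A; A=[lens,keg] B=[iron,knob,joint,tube,beam,hook] C=[spool]
Tick 2: prefer B, take iron from B; A=[lens,keg] B=[knob,joint,tube,beam,hook] C=[spool,iron]
Tick 3: prefer A, take lens from A; A=[keg] B=[knob,joint,tube,beam,hook] C=[spool,iron,lens]
Tick 4: prefer B, take knob from B; A=[keg] B=[joint,tube,beam,hook] C=[spool,iron,lens,knob]

Answer: 4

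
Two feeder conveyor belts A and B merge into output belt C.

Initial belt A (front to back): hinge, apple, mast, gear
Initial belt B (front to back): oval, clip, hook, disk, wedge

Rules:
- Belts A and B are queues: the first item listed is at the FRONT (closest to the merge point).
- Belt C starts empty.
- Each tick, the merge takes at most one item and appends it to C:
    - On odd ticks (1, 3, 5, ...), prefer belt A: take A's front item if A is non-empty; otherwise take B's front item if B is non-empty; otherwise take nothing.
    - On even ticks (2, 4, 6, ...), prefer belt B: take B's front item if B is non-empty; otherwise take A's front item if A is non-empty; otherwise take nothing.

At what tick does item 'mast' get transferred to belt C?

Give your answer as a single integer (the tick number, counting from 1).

Tick 1: prefer A, take hinge from A; A=[apple,mast,gear] B=[oval,clip,hook,disk,wedge] C=[hinge]
Tick 2: prefer B, take oval from B; A=[apple,mast,gear] B=[clip,hook,disk,wedge] C=[hinge,oval]
Tick 3: prefer A, take apple from A; A=[mast,gear] B=[clip,hook,disk,wedge] C=[hinge,oval,apple]
Tick 4: prefer B, take clip from B; A=[mast,gear] B=[hook,disk,wedge] C=[hinge,oval,apple,clip]
Tick 5: prefer A, take mast from A; A=[gear] B=[hook,disk,wedge] C=[hinge,oval,apple,clip,mast]

Answer: 5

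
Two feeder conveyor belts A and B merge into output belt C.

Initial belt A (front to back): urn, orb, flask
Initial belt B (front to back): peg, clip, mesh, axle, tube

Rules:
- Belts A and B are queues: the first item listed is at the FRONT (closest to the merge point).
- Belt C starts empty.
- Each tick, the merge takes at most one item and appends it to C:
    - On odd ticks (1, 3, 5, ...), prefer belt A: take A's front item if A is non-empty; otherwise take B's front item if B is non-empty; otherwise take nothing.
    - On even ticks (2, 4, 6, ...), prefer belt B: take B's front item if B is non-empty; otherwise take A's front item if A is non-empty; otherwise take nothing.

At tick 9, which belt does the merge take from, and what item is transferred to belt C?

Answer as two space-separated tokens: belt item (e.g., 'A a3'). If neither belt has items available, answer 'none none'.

Answer: none none

Derivation:
Tick 1: prefer A, take urn from A; A=[orb,flask] B=[peg,clip,mesh,axle,tube] C=[urn]
Tick 2: prefer B, take peg from B; A=[orb,flask] B=[clip,mesh,axle,tube] C=[urn,peg]
Tick 3: prefer A, take orb from A; A=[flask] B=[clip,mesh,axle,tube] C=[urn,peg,orb]
Tick 4: prefer B, take clip from B; A=[flask] B=[mesh,axle,tube] C=[urn,peg,orb,clip]
Tick 5: prefer A, take flask from A; A=[-] B=[mesh,axle,tube] C=[urn,peg,orb,clip,flask]
Tick 6: prefer B, take mesh from B; A=[-] B=[axle,tube] C=[urn,peg,orb,clip,flask,mesh]
Tick 7: prefer A, take axle from B; A=[-] B=[tube] C=[urn,peg,orb,clip,flask,mesh,axle]
Tick 8: prefer B, take tube from B; A=[-] B=[-] C=[urn,peg,orb,clip,flask,mesh,axle,tube]
Tick 9: prefer A, both empty, nothing taken; A=[-] B=[-] C=[urn,peg,orb,clip,flask,mesh,axle,tube]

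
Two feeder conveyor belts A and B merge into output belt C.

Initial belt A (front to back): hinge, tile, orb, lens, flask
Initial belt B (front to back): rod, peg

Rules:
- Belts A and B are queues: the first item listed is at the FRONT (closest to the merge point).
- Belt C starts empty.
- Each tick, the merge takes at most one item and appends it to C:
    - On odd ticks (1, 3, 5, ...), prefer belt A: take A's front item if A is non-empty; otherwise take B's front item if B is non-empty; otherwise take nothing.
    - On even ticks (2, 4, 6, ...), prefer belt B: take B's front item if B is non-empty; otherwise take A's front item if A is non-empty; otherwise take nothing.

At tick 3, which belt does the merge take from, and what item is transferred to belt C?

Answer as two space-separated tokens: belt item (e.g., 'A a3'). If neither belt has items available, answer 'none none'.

Answer: A tile

Derivation:
Tick 1: prefer A, take hinge from A; A=[tile,orb,lens,flask] B=[rod,peg] C=[hinge]
Tick 2: prefer B, take rod from B; A=[tile,orb,lens,flask] B=[peg] C=[hinge,rod]
Tick 3: prefer A, take tile from A; A=[orb,lens,flask] B=[peg] C=[hinge,rod,tile]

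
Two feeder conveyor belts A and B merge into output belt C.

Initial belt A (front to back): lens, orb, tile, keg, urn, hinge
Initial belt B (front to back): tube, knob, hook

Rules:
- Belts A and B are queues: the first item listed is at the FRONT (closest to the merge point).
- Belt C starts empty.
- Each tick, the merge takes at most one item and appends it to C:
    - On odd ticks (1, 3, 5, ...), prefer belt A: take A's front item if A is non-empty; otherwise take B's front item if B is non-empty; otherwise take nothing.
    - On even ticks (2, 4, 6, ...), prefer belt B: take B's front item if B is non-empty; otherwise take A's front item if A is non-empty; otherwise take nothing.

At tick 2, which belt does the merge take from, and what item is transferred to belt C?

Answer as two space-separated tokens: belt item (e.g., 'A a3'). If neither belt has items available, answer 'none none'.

Tick 1: prefer A, take lens from A; A=[orb,tile,keg,urn,hinge] B=[tube,knob,hook] C=[lens]
Tick 2: prefer B, take tube from B; A=[orb,tile,keg,urn,hinge] B=[knob,hook] C=[lens,tube]

Answer: B tube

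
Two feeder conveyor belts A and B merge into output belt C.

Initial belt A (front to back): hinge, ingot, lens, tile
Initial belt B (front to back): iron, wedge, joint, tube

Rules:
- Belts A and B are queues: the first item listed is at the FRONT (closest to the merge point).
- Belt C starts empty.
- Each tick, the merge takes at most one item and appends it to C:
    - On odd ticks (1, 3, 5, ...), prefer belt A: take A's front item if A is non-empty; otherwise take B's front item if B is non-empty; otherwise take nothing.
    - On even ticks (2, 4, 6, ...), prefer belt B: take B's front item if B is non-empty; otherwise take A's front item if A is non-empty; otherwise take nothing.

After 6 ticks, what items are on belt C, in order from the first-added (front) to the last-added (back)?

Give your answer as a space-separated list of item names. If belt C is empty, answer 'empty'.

Answer: hinge iron ingot wedge lens joint

Derivation:
Tick 1: prefer A, take hinge from A; A=[ingot,lens,tile] B=[iron,wedge,joint,tube] C=[hinge]
Tick 2: prefer B, take iron from B; A=[ingot,lens,tile] B=[wedge,joint,tube] C=[hinge,iron]
Tick 3: prefer A, take ingot from A; A=[lens,tile] B=[wedge,joint,tube] C=[hinge,iron,ingot]
Tick 4: prefer B, take wedge from B; A=[lens,tile] B=[joint,tube] C=[hinge,iron,ingot,wedge]
Tick 5: prefer A, take lens from A; A=[tile] B=[joint,tube] C=[hinge,iron,ingot,wedge,lens]
Tick 6: prefer B, take joint from B; A=[tile] B=[tube] C=[hinge,iron,ingot,wedge,lens,joint]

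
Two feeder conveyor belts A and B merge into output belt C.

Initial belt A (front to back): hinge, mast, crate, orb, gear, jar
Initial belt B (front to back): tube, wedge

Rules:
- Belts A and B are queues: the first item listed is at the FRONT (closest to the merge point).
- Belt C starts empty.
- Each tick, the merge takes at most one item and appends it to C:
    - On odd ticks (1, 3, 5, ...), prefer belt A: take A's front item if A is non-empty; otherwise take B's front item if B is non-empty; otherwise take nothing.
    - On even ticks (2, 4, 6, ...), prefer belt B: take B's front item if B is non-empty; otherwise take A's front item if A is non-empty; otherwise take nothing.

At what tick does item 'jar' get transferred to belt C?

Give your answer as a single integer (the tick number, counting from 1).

Tick 1: prefer A, take hinge from A; A=[mast,crate,orb,gear,jar] B=[tube,wedge] C=[hinge]
Tick 2: prefer B, take tube from B; A=[mast,crate,orb,gear,jar] B=[wedge] C=[hinge,tube]
Tick 3: prefer A, take mast from A; A=[crate,orb,gear,jar] B=[wedge] C=[hinge,tube,mast]
Tick 4: prefer B, take wedge from B; A=[crate,orb,gear,jar] B=[-] C=[hinge,tube,mast,wedge]
Tick 5: prefer A, take crate from A; A=[orb,gear,jar] B=[-] C=[hinge,tube,mast,wedge,crate]
Tick 6: prefer B, take orb from A; A=[gear,jar] B=[-] C=[hinge,tube,mast,wedge,crate,orb]
Tick 7: prefer A, take gear from A; A=[jar] B=[-] C=[hinge,tube,mast,wedge,crate,orb,gear]
Tick 8: prefer B, take jar from A; A=[-] B=[-] C=[hinge,tube,mast,wedge,crate,orb,gear,jar]

Answer: 8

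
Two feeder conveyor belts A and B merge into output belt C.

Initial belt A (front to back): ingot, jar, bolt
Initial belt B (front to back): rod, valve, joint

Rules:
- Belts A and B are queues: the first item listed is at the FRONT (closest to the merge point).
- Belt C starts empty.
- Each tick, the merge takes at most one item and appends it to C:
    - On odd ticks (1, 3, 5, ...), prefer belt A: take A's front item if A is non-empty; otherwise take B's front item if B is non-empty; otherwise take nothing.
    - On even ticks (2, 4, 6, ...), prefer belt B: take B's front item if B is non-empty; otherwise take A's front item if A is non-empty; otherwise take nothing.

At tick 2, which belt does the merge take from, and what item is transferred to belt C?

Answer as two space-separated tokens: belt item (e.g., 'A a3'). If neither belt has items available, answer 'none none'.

Tick 1: prefer A, take ingot from A; A=[jar,bolt] B=[rod,valve,joint] C=[ingot]
Tick 2: prefer B, take rod from B; A=[jar,bolt] B=[valve,joint] C=[ingot,rod]

Answer: B rod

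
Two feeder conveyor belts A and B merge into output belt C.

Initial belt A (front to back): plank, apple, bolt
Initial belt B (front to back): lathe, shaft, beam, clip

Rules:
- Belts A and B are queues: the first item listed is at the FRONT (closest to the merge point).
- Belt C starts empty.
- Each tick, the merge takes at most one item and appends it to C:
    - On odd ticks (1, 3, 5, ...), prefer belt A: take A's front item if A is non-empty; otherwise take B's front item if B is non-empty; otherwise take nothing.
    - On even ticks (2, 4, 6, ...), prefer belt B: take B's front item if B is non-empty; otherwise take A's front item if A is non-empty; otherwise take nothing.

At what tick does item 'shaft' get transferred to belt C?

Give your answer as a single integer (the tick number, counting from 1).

Tick 1: prefer A, take plank from A; A=[apple,bolt] B=[lathe,shaft,beam,clip] C=[plank]
Tick 2: prefer B, take lathe from B; A=[apple,bolt] B=[shaft,beam,clip] C=[plank,lathe]
Tick 3: prefer A, take apple from A; A=[bolt] B=[shaft,beam,clip] C=[plank,lathe,apple]
Tick 4: prefer B, take shaft from B; A=[bolt] B=[beam,clip] C=[plank,lathe,apple,shaft]

Answer: 4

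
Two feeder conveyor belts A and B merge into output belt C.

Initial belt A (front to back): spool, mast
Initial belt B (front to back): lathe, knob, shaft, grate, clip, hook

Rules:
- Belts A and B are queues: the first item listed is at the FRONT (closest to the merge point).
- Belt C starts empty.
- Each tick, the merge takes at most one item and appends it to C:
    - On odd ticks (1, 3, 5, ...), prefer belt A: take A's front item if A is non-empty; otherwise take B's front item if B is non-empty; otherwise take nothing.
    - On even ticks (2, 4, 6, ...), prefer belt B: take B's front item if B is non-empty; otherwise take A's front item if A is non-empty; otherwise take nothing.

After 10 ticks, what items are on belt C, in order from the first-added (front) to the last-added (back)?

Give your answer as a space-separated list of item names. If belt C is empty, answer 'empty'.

Tick 1: prefer A, take spool from A; A=[mast] B=[lathe,knob,shaft,grate,clip,hook] C=[spool]
Tick 2: prefer B, take lathe from B; A=[mast] B=[knob,shaft,grate,clip,hook] C=[spool,lathe]
Tick 3: prefer A, take mast from A; A=[-] B=[knob,shaft,grate,clip,hook] C=[spool,lathe,mast]
Tick 4: prefer B, take knob from B; A=[-] B=[shaft,grate,clip,hook] C=[spool,lathe,mast,knob]
Tick 5: prefer A, take shaft from B; A=[-] B=[grate,clip,hook] C=[spool,lathe,mast,knob,shaft]
Tick 6: prefer B, take grate from B; A=[-] B=[clip,hook] C=[spool,lathe,mast,knob,shaft,grate]
Tick 7: prefer A, take clip from B; A=[-] B=[hook] C=[spool,lathe,mast,knob,shaft,grate,clip]
Tick 8: prefer B, take hook from B; A=[-] B=[-] C=[spool,lathe,mast,knob,shaft,grate,clip,hook]
Tick 9: prefer A, both empty, nothing taken; A=[-] B=[-] C=[spool,lathe,mast,knob,shaft,grate,clip,hook]
Tick 10: prefer B, both empty, nothing taken; A=[-] B=[-] C=[spool,lathe,mast,knob,shaft,grate,clip,hook]

Answer: spool lathe mast knob shaft grate clip hook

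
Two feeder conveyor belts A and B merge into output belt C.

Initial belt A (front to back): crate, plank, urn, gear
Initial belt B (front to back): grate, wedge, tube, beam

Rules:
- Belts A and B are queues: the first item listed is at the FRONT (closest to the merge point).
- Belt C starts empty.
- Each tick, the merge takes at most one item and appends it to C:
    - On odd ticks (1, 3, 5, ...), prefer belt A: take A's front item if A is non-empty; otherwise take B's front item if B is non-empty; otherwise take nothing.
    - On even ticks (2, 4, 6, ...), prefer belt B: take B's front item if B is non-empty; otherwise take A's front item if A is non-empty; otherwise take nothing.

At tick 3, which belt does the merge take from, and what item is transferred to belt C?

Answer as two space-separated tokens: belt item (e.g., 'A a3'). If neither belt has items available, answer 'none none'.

Answer: A plank

Derivation:
Tick 1: prefer A, take crate from A; A=[plank,urn,gear] B=[grate,wedge,tube,beam] C=[crate]
Tick 2: prefer B, take grate from B; A=[plank,urn,gear] B=[wedge,tube,beam] C=[crate,grate]
Tick 3: prefer A, take plank from A; A=[urn,gear] B=[wedge,tube,beam] C=[crate,grate,plank]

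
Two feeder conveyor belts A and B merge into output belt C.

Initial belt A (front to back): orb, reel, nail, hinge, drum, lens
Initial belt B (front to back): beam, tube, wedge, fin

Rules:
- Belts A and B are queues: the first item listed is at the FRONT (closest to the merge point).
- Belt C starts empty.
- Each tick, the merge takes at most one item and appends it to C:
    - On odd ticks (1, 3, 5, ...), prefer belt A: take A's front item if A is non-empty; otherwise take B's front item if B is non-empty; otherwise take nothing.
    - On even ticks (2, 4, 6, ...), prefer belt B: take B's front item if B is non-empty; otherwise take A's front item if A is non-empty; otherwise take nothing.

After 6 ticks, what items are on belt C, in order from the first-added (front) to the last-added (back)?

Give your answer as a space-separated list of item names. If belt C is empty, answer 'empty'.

Answer: orb beam reel tube nail wedge

Derivation:
Tick 1: prefer A, take orb from A; A=[reel,nail,hinge,drum,lens] B=[beam,tube,wedge,fin] C=[orb]
Tick 2: prefer B, take beam from B; A=[reel,nail,hinge,drum,lens] B=[tube,wedge,fin] C=[orb,beam]
Tick 3: prefer A, take reel from A; A=[nail,hinge,drum,lens] B=[tube,wedge,fin] C=[orb,beam,reel]
Tick 4: prefer B, take tube from B; A=[nail,hinge,drum,lens] B=[wedge,fin] C=[orb,beam,reel,tube]
Tick 5: prefer A, take nail from A; A=[hinge,drum,lens] B=[wedge,fin] C=[orb,beam,reel,tube,nail]
Tick 6: prefer B, take wedge from B; A=[hinge,drum,lens] B=[fin] C=[orb,beam,reel,tube,nail,wedge]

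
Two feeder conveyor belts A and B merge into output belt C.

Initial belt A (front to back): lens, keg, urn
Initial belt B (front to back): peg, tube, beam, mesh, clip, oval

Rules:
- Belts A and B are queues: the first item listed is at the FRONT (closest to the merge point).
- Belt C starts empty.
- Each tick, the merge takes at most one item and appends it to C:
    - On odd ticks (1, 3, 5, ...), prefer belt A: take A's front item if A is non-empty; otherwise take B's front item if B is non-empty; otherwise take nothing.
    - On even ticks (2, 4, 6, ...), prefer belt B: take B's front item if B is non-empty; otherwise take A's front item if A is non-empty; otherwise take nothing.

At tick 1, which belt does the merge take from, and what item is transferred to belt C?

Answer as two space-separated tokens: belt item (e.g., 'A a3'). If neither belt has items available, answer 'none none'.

Answer: A lens

Derivation:
Tick 1: prefer A, take lens from A; A=[keg,urn] B=[peg,tube,beam,mesh,clip,oval] C=[lens]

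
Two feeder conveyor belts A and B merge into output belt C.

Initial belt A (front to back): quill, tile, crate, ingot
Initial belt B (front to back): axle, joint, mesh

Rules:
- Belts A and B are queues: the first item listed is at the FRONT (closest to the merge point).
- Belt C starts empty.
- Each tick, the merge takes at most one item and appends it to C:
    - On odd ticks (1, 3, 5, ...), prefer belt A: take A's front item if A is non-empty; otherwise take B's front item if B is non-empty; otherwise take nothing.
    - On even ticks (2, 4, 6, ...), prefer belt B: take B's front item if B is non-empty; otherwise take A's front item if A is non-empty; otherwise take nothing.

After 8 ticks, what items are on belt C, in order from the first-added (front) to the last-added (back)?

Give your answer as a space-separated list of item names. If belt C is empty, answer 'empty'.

Tick 1: prefer A, take quill from A; A=[tile,crate,ingot] B=[axle,joint,mesh] C=[quill]
Tick 2: prefer B, take axle from B; A=[tile,crate,ingot] B=[joint,mesh] C=[quill,axle]
Tick 3: prefer A, take tile from A; A=[crate,ingot] B=[joint,mesh] C=[quill,axle,tile]
Tick 4: prefer B, take joint from B; A=[crate,ingot] B=[mesh] C=[quill,axle,tile,joint]
Tick 5: prefer A, take crate from A; A=[ingot] B=[mesh] C=[quill,axle,tile,joint,crate]
Tick 6: prefer B, take mesh from B; A=[ingot] B=[-] C=[quill,axle,tile,joint,crate,mesh]
Tick 7: prefer A, take ingot from A; A=[-] B=[-] C=[quill,axle,tile,joint,crate,mesh,ingot]
Tick 8: prefer B, both empty, nothing taken; A=[-] B=[-] C=[quill,axle,tile,joint,crate,mesh,ingot]

Answer: quill axle tile joint crate mesh ingot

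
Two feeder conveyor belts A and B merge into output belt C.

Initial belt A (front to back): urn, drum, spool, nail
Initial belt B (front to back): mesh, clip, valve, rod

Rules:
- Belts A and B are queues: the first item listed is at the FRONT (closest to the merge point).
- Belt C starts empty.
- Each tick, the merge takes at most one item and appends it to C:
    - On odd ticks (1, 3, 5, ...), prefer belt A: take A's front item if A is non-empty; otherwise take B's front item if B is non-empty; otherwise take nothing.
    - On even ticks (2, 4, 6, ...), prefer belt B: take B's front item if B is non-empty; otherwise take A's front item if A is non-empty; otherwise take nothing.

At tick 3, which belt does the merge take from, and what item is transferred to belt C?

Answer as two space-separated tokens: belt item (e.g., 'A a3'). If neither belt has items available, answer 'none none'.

Answer: A drum

Derivation:
Tick 1: prefer A, take urn from A; A=[drum,spool,nail] B=[mesh,clip,valve,rod] C=[urn]
Tick 2: prefer B, take mesh from B; A=[drum,spool,nail] B=[clip,valve,rod] C=[urn,mesh]
Tick 3: prefer A, take drum from A; A=[spool,nail] B=[clip,valve,rod] C=[urn,mesh,drum]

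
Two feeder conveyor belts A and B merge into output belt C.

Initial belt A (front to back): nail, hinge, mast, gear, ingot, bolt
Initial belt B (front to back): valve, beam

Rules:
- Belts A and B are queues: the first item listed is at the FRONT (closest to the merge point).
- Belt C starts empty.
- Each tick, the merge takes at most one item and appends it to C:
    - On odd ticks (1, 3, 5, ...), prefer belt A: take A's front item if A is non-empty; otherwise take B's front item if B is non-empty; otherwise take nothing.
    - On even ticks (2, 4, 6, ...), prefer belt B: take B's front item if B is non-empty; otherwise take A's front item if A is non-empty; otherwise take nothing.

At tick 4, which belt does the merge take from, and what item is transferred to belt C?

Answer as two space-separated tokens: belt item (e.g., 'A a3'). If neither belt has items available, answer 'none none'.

Answer: B beam

Derivation:
Tick 1: prefer A, take nail from A; A=[hinge,mast,gear,ingot,bolt] B=[valve,beam] C=[nail]
Tick 2: prefer B, take valve from B; A=[hinge,mast,gear,ingot,bolt] B=[beam] C=[nail,valve]
Tick 3: prefer A, take hinge from A; A=[mast,gear,ingot,bolt] B=[beam] C=[nail,valve,hinge]
Tick 4: prefer B, take beam from B; A=[mast,gear,ingot,bolt] B=[-] C=[nail,valve,hinge,beam]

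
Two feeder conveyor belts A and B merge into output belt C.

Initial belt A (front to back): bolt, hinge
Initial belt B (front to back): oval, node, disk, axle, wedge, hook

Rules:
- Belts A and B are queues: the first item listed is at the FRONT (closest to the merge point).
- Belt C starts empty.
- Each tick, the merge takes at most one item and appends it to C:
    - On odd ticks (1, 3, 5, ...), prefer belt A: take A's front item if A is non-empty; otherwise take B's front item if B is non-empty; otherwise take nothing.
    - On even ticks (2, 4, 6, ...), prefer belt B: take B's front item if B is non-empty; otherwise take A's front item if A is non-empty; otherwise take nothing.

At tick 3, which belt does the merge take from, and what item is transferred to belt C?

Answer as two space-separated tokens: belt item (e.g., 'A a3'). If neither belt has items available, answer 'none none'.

Answer: A hinge

Derivation:
Tick 1: prefer A, take bolt from A; A=[hinge] B=[oval,node,disk,axle,wedge,hook] C=[bolt]
Tick 2: prefer B, take oval from B; A=[hinge] B=[node,disk,axle,wedge,hook] C=[bolt,oval]
Tick 3: prefer A, take hinge from A; A=[-] B=[node,disk,axle,wedge,hook] C=[bolt,oval,hinge]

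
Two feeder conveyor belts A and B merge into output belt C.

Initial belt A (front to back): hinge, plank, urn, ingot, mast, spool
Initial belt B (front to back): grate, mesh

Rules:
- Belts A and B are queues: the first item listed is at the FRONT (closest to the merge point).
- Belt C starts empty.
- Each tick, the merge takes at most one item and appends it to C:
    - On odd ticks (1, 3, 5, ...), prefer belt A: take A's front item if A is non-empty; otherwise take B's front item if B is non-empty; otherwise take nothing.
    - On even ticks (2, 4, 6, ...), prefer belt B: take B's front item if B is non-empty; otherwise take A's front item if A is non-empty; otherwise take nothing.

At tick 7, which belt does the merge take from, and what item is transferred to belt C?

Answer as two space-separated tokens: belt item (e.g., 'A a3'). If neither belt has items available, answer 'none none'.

Tick 1: prefer A, take hinge from A; A=[plank,urn,ingot,mast,spool] B=[grate,mesh] C=[hinge]
Tick 2: prefer B, take grate from B; A=[plank,urn,ingot,mast,spool] B=[mesh] C=[hinge,grate]
Tick 3: prefer A, take plank from A; A=[urn,ingot,mast,spool] B=[mesh] C=[hinge,grate,plank]
Tick 4: prefer B, take mesh from B; A=[urn,ingot,mast,spool] B=[-] C=[hinge,grate,plank,mesh]
Tick 5: prefer A, take urn from A; A=[ingot,mast,spool] B=[-] C=[hinge,grate,plank,mesh,urn]
Tick 6: prefer B, take ingot from A; A=[mast,spool] B=[-] C=[hinge,grate,plank,mesh,urn,ingot]
Tick 7: prefer A, take mast from A; A=[spool] B=[-] C=[hinge,grate,plank,mesh,urn,ingot,mast]

Answer: A mast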